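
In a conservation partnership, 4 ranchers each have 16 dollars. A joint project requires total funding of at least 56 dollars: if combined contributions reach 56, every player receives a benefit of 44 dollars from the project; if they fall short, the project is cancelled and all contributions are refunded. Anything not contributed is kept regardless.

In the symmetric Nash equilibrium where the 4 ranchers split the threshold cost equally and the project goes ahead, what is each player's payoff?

Equal share of the threshold: 56/4 = 14.
At this profile no one gains by cutting their contribution: any cut drops the total below 56, the project is cancelled, contributions are refunded, and the deviator ends with 16, which is less than 16 − 14 + 44 = 46. Contributing more than 14 just wastes the excess. So contributing exactly 14 is a best response.
Each player's payoff: 16 − 14 + 44 = 46.

46 dollars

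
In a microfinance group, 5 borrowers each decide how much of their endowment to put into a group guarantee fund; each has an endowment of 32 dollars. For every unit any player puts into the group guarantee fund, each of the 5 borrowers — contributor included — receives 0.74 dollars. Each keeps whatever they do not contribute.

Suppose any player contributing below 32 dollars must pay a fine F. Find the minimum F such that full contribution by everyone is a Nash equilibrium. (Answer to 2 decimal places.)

8.32 dollars

Given the others contribute fully, the best deviation is to contribute 0 (any partial contribution still incurs the fine and gives up units whose private return 0.74 is below 1).
Deviating from 32 to 0 saves 32 dollars but forfeits the deviator's share of the drop in the group guarantee fund: 0.74 × 32 = 23.68.
So the deviation gain is 32 − 23.68 = 8.32, and the fine must be at least 8.32 dollars to wipe it out.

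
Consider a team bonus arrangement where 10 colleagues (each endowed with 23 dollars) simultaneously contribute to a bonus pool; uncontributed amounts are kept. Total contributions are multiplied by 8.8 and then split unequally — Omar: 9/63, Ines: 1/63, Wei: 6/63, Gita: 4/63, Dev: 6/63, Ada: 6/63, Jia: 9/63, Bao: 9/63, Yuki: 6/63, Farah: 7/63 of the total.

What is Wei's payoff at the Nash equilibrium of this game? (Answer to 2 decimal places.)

80.83 dollars

For player j, contributing a unit is worthwhile iff 8.8 × (j's share) ≥ 1, i.e. iff j's share is at least 0.1136.
The shares above 0.1136 belong to Omar, Jia and Bao, contributing 23 each; the remaining 7 contribute 0. Total contributed: 69.
Wei keeps 23 and receives 8.8 × 69 × 6/63 = 57.83 from the bonus pool, for a payoff of 80.83.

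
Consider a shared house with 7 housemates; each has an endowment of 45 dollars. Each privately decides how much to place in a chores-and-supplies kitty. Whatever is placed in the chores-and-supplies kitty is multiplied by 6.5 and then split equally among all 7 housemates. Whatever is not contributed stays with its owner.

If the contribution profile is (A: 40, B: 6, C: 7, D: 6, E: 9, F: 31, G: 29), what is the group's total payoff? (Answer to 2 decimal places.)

1019.00 dollars

Total contributed: 40 + 6 + 7 + 6 + 9 + 31 + 29 = 128; total kept: 7 × 45 − 128 = 187.
The chores-and-supplies kitty pays out 6.5 × 128 = 832.00 in aggregate.
Group total = 187 + 832.00 = 1019.00.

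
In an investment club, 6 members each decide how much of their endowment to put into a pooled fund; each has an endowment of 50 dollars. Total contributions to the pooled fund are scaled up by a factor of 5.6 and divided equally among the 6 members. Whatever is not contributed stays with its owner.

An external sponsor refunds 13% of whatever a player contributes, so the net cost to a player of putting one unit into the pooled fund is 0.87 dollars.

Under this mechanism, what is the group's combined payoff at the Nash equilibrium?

Under the mechanism each unit contributed yields (5.6/6) / 0.87 = 1.0728 back to its contributor per unit of net cost, which exceeds 1, making full contribution the dominant choice for everyone.
At the Nash equilibrium everyone contributes 50. Group total payoff = 6 × (50 × 0.13 + 5.6 × 50) = 1719.00.

1719.00 dollars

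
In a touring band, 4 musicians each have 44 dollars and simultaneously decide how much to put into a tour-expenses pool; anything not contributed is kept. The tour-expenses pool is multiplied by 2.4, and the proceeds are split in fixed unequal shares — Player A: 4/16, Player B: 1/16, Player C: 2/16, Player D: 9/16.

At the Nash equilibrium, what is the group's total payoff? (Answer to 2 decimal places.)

237.60 dollars

Player j's private return per contributed unit is 2.4 × (j's share). Contributing is weakly dominant for j when that share is at least 1/2.4 = 0.4167, and contributing 0 is dominant otherwise.
Player D alone (share 9/16) is above the threshold, contributing 44; the remaining 3 contribute 0. Total contributed: 44.
The tour-expenses pool pays out 2.4 × 44 = 105.60 in total (split across the unequal shares, but the aggregate is all that matters for the group sum).
The 3 free-riders keep 44 each, adding 132. Group total = 132 + 105.60 = 237.60.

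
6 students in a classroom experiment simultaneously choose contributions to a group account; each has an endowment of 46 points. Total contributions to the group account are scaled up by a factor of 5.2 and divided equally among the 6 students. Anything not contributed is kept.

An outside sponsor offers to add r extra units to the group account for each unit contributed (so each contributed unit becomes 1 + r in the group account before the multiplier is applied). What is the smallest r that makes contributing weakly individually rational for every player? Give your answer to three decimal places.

0.154

With matching at rate r, one contributed unit becomes (1 + r) in the group account and returns 5.2 × (1 + r) / 6 to the contributor.
Setting this equal to 1: 1 + r = 6/5.2 = 1.1538.
So the minimum matching rate is r = 1.1538 − 1 = 0.154.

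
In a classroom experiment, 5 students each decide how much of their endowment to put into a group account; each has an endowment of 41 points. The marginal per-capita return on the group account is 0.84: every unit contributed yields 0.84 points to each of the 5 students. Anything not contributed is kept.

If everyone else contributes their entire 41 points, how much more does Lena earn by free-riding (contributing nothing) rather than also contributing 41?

Switching from a contribution of 41 to 0 lets Lena keep an extra 41 points, but lowers the group account by 41, which costs Lena their own share of that drop: 0.84 × 41 = 34.44.
Net gain = 41 − 34.44 = 6.56. The private return per contributed unit (0.84) is below 1, so free-riding is indeed the best response regardless of what the others do.

6.56 points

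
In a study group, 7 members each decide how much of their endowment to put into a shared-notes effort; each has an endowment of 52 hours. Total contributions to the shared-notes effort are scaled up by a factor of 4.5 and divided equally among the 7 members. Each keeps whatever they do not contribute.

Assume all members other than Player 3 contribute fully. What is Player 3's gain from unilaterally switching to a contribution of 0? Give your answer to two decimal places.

18.57 hours

Switching from a contribution of 52 to 0 lets Player 3 keep an extra 52 hours, but lowers the shared-notes effort by 52, which costs Player 3 their own share of that drop: 4.5/7 × 52 = 33.43.
Net gain = 52 − 33.43 = 18.57. The private return per contributed unit (0.6429) is below 1, so free-riding is indeed the best response regardless of what the others do.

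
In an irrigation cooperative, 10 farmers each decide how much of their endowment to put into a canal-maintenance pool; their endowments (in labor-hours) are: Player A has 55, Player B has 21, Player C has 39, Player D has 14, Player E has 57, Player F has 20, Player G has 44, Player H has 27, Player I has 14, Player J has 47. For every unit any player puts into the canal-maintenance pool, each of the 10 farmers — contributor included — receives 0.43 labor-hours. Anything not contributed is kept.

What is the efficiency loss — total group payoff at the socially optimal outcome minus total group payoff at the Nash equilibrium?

1115.40 labor-hours

The private return per contributed unit is 0.43 < 1 for everyone, so the Nash equilibrium is zero contribution and the group total is Σ E_j = 55 + 21 + 39 + 14 + 57 + 20 + 44 + 27 + 14 + 47 = 338.
Each contributed unit returns 4.300 to the group, so the social optimum is full contribution by everyone: group total = 4.300 × 338 = 1453.40.
Efficiency loss = (4.300 − 1) × 338 = 1115.40.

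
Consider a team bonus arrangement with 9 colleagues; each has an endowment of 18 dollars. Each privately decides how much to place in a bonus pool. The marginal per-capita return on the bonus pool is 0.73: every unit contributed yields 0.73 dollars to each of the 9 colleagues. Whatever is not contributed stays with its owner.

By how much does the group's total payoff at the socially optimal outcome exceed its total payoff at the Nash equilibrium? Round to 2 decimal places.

The private return per contributed unit is 0.73 < 1, so contributing 0 is dominant for every player. At the Nash equilibrium everyone keeps their 18, and the group total is 9 × 18 = 162.
Each contributed unit returns 6.570 to the group as a whole (0.73 to each of 9 players), which exceeds 1, so the social optimum is full contribution: group total = 6.570 × 162 = 1064.34.
Efficiency loss = 1064.34 − 162 = 902.34.

902.34 dollars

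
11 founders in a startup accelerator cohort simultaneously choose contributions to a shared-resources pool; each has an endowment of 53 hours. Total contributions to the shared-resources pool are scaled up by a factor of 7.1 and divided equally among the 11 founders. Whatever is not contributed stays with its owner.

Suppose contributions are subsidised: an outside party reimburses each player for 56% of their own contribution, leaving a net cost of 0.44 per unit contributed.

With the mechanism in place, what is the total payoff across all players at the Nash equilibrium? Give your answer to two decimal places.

The effective private return per unit is now (7.1/11) / 0.44 = 1.4669 > 1, so every player's dominant strategy flips to full contribution.
At the Nash equilibrium everyone contributes 53. Group total payoff = 11 × (53 × 0.56 + 7.1 × 53) = 4465.78.

4465.78 hours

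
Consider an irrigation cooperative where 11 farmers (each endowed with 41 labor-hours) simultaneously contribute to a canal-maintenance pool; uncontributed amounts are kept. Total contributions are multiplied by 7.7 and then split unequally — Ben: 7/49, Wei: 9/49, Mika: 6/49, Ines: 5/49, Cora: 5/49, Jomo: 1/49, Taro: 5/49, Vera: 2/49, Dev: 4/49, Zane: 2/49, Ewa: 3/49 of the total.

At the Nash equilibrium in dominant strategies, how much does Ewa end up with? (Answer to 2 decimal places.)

A player with share s gets back 7.7·s per unit contributed, so full contribution is dominant for anyone with s > 1/7.7 = 0.1299 and zero contribution is dominant for anyone below.
Ben and Wei are above the threshold, contributing 41 each; the remaining 9 contribute 0. Total contributed: 82.
Ewa keeps 41 and receives 7.7 × 82 × 3/49 = 38.66 from the canal-maintenance pool, for a payoff of 79.66.

79.66 labor-hours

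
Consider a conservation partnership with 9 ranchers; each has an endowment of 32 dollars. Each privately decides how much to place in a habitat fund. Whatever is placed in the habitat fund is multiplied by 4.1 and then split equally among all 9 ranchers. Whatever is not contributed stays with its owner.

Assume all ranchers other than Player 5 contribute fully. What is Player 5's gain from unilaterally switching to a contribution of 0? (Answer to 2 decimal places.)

Switching from a contribution of 32 to 0 lets Player 5 keep an extra 32 dollars, but lowers the habitat fund by 32, which costs Player 5 their own share of that drop: 4.1/9 × 32 = 14.58.
Net gain = 32 − 14.58 = 17.42. The private return per contributed unit (0.4556) is below 1, so free-riding is indeed the best response regardless of what the others do.

17.42 dollars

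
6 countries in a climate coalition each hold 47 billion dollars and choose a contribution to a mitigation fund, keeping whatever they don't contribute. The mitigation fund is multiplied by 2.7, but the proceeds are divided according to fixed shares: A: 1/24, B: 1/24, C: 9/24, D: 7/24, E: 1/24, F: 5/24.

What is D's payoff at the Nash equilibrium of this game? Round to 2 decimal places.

Each unit j contributes comes back to j as 2.7 × (j's share), so j prefers to contribute only if that share exceeds 1/2.7 = 0.3704; otherwise keeping the unit dominates.
C alone (share 9/24) is above the threshold, contributing 47; the remaining 5 contribute 0. Total contributed: 47.
D keeps 47 and receives 2.7 × 47 × 7/24 = 37.01 from the mitigation fund, for a payoff of 84.01.

84.01 billion dollars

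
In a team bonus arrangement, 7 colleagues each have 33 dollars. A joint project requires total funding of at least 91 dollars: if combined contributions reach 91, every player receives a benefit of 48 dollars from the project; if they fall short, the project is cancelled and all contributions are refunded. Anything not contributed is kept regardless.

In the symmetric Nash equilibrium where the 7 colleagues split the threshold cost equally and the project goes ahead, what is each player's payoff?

Equal share of the threshold: 91/7 = 13.
At this profile no one gains by cutting their contribution: any cut drops the total below 91, the project is cancelled, contributions are refunded, and the deviator ends with 33, which is less than 33 − 13 + 48 = 68. Contributing more than 13 just wastes the excess. So contributing exactly 13 is a best response.
Each player's payoff: 33 − 13 + 48 = 68.

68 dollars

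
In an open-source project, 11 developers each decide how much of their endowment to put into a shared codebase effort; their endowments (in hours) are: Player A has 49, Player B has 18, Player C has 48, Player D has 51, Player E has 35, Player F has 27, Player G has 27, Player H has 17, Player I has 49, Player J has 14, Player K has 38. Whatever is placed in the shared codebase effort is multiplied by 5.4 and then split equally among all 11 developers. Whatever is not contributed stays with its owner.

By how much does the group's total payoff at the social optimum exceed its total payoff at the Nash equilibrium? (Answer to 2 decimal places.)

1641.20 hours

The private return per contributed unit is 5.4/11 = 0.4909 < 1 for every player regardless of endowment, so the Nash equilibrium is zero contribution and the group total is Σ E_j = 49 + 18 + 48 + 51 + 35 + 27 + 27 + 17 + 49 + 14 + 38 = 373.
Each contributed unit returns 5.400 to the group, so the social optimum is full contribution by everyone: group total = 5.400 × 373 = 2014.20.
Efficiency loss = (5.400 − 1) × 373 = 1641.20.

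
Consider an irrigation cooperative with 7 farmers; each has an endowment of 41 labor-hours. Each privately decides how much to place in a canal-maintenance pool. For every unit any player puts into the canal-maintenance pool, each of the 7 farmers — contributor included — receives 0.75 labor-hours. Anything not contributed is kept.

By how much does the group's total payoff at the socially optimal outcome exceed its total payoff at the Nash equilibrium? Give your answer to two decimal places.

The private return per contributed unit is 0.75 < 1, so contributing 0 is dominant for every player. At the Nash equilibrium everyone keeps their 41, and the group total is 7 × 41 = 287.
Each contributed unit returns 5.250 to the group as a whole (0.75 to each of 7 players), which exceeds 1, so the social optimum is full contribution: group total = 5.250 × 287 = 1506.75.
Efficiency loss = 1506.75 − 287 = 1219.75.

1219.75 labor-hours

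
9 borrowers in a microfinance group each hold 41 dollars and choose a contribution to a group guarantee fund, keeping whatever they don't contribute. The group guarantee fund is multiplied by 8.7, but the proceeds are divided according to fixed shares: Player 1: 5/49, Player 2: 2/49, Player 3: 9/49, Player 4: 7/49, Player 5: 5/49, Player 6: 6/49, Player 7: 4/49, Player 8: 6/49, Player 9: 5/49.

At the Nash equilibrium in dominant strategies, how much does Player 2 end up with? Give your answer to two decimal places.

Player j's private return per contributed unit is 8.7 × (j's share). Contributing is weakly dominant for j when that share is at least 1/8.7 = 0.1149, and contributing 0 is dominant otherwise.
Player 3, Player 4, Player 6 and Player 8 are above the threshold, contributing 41 each; the remaining 5 contribute 0. Total contributed: 164.
Player 2 keeps 41 and receives 8.7 × 164 × 2/49 = 58.24 from the group guarantee fund, for a payoff of 99.24.

99.24 dollars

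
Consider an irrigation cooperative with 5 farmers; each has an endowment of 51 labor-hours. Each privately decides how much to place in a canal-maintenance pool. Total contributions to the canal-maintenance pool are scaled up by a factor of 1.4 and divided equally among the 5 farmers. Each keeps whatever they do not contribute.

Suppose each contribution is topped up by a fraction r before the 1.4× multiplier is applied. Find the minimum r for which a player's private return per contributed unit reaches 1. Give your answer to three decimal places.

With matching at rate r, one contributed unit becomes (1 + r) in the canal-maintenance pool and returns 1.4 × (1 + r) / 5 to the contributor.
Setting this equal to 1: 1 + r = 5/1.4 = 3.5714.
So the minimum matching rate is r = 3.5714 − 1 = 2.571.

2.571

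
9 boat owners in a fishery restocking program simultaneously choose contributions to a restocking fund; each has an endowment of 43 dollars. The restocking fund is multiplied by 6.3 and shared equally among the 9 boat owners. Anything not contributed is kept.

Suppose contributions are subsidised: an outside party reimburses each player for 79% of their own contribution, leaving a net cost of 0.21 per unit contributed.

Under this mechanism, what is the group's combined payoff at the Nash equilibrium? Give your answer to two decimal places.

With the mechanism, a contributed unit returns (6.3/9) / 0.21 = 3.3333 per unit of net cost to the contributor — now above 1 — so contributing fully is weakly dominant for every player.
So the Nash equilibrium is full contribution by all 9; the group earns 9 × (43 × 0.79 + 6.3 × 43) = 2743.83.

2743.83 dollars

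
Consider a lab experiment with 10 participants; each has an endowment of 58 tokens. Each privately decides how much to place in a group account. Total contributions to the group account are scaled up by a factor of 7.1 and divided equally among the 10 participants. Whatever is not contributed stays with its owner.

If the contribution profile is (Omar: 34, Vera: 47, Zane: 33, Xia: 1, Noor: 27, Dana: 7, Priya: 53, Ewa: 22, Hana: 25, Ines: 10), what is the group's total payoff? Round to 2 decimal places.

Total contributed: 34 + 47 + 33 + 1 + 27 + 7 + 53 + 22 + 25 + 10 = 259; total kept: 10 × 58 − 259 = 321.
The group account pays out 7.1 × 259 = 1838.90 in aggregate.
Group total = 321 + 1838.90 = 2159.90.

2159.90 tokens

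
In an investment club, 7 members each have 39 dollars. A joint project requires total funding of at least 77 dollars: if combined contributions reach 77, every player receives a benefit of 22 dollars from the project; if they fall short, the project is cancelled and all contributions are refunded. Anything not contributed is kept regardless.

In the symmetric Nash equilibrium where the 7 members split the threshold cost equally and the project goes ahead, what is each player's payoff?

Equal share of the threshold: 77/7 = 11.
At this profile no one gains by cutting their contribution: any cut drops the total below 77, the project is cancelled, contributions are refunded, and the deviator ends with 39, which is less than 39 − 11 + 22 = 50. Contributing more than 11 just wastes the excess. So contributing exactly 11 is a best response.
Each player's payoff: 39 − 11 + 22 = 50.

50 dollars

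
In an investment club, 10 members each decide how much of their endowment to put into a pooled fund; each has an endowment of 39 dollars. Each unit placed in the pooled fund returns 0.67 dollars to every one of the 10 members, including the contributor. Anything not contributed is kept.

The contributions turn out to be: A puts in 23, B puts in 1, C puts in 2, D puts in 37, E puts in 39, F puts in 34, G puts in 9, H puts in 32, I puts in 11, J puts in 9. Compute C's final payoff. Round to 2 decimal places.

Total contributed: 23 + 1 + 2 + 37 + 39 + 34 + 9 + 32 + 11 + 9 = 197.
Each receives 0.67 × 197 = 131.99 from the pooled fund.
C keeps 39 − 2 = 37, so C's payoff is 37 + 131.99 = 168.99.

168.99 dollars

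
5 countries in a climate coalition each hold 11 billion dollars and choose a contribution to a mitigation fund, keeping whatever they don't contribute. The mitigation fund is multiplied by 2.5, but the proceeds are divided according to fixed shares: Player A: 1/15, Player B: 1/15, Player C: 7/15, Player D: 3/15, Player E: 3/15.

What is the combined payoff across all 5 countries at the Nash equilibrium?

71.50 billion dollars

Player j's private return per contributed unit is 2.5 × (j's share). Contributing is weakly dominant for j when that share is at least 1/2.5 = 0.4000, and contributing 0 is dominant otherwise.
The only share above 0.4000 is Player C's 7/15, contributing 11; the remaining 4 contribute 0. Total contributed: 11.
The mitigation fund pays out 2.5 × 11 = 27.50 in total (split across the unequal shares, but the aggregate is all that matters for the group sum).
The 4 free-riders keep 11 each, adding 44. Group total = 44 + 27.50 = 71.50.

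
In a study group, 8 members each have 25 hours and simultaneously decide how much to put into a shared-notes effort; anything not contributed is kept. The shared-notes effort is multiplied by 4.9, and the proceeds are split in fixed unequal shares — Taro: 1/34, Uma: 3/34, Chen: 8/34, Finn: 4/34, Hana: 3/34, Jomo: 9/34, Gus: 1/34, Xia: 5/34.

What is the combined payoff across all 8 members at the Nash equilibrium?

A player with share s gets back 4.9·s per unit contributed, so full contribution is dominant for anyone with s > 1/4.9 = 0.2041 and zero contribution is dominant for anyone below.
Chen and Jomo are above the threshold, contributing 25 each; the remaining 6 contribute 0. Total contributed: 50.
The shared-notes effort pays out 4.9 × 50 = 245.00 in total (split across the unequal shares, but the aggregate is all that matters for the group sum).
The 6 free-riders keep 25 each, adding 150. Group total = 150 + 245.00 = 395.00.

395.00 hours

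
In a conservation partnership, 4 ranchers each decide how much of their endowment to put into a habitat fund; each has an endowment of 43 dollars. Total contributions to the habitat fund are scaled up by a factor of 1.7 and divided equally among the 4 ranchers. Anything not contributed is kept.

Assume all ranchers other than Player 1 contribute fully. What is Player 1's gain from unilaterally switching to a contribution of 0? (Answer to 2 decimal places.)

Switching from a contribution of 43 to 0 lets Player 1 keep an extra 43 dollars, but lowers the habitat fund by 43, which costs Player 1 their own share of that drop: 1.7/4 × 43 = 18.27.
Net gain = 43 − 18.27 = 24.73. The private return per contributed unit (0.4250) is below 1, so free-riding is indeed the best response regardless of what the others do.

24.73 dollars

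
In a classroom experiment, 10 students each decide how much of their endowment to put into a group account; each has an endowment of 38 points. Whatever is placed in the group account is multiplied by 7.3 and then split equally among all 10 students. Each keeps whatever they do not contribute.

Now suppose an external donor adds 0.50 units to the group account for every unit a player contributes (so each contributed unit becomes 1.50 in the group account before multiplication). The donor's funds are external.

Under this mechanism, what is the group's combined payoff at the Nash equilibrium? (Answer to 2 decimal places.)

With the mechanism, a contributed unit returns 7.3 × 1.50 / 10 = 1.0950 per unit of net cost to the contributor — now above 1 — so contributing fully is weakly dominant for every player.
At the Nash equilibrium everyone contributes 38. Group total payoff = 7.3 × 1.50 × 380 = 4161.00.

4161.00 points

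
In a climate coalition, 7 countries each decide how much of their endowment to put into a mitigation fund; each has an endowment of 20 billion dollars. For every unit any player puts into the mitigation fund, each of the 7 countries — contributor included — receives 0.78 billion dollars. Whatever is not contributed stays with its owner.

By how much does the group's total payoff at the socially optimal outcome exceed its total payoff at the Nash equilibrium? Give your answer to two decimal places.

The private return per contributed unit is 0.78 < 1, so contributing 0 is dominant for every player. At the Nash equilibrium everyone keeps their 20, and the group total is 7 × 20 = 140.
Each contributed unit returns 5.460 to the group as a whole (0.78 to each of 7 players), which exceeds 1, so the social optimum is full contribution: group total = 5.460 × 140 = 764.40.
Efficiency loss = 764.40 − 140 = 624.40.

624.40 billion dollars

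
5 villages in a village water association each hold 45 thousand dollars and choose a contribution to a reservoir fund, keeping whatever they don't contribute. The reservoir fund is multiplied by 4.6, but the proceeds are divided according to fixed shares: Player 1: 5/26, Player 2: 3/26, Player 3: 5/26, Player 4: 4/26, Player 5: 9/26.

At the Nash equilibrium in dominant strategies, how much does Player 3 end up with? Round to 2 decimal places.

84.81 thousand dollars

Player j's private return per contributed unit is 4.6 × (j's share). Contributing is weakly dominant for j when that share is at least 1/4.6 = 0.2174, and contributing 0 is dominant otherwise.
Only Player 5 (9/26) clears that bar, contributing 45; the remaining 4 contribute 0. Total contributed: 45.
Player 3 keeps 45 and receives 4.6 × 45 × 5/26 = 39.81 from the reservoir fund, for a payoff of 84.81.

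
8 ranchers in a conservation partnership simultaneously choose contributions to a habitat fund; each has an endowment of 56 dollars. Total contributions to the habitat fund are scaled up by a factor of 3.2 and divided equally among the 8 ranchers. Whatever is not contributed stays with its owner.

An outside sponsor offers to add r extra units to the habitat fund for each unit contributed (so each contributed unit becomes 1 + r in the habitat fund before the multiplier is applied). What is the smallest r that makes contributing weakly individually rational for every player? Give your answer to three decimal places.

With matching at rate r, one contributed unit becomes (1 + r) in the habitat fund and returns 3.2 × (1 + r) / 8 to the contributor.
Setting this equal to 1: 1 + r = 8/3.2 = 2.5000.
So the minimum matching rate is r = 2.5000 − 1 = 1.500.

1.500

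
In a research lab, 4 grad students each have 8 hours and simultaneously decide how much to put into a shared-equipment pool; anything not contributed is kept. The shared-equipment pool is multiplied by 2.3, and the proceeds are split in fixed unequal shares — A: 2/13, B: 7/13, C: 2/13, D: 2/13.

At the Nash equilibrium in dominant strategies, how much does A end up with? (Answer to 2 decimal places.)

10.83 hours

A player with share s gets back 2.3·s per unit contributed, so full contribution is dominant for anyone with s > 1/2.3 = 0.4348 and zero contribution is dominant for anyone below.
The only share above 0.4348 is B's 7/13, contributing 8; the remaining 3 contribute 0. Total contributed: 8.
A keeps 8 and receives 2.3 × 8 × 2/13 = 2.83 from the shared-equipment pool, for a payoff of 10.83.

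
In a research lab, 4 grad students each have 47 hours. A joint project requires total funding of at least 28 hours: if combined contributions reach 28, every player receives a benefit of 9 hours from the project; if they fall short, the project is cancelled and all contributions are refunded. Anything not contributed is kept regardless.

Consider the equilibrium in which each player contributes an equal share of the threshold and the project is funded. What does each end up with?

49 hours

Equal share of the threshold: 28/4 = 7.
At this profile no one gains by cutting their contribution: any cut drops the total below 28, the project is cancelled, contributions are refunded, and the deviator ends with 47, which is less than 47 − 7 + 9 = 49. Contributing more than 7 just wastes the excess. So contributing exactly 7 is a best response.
Each player's payoff: 47 − 7 + 9 = 49.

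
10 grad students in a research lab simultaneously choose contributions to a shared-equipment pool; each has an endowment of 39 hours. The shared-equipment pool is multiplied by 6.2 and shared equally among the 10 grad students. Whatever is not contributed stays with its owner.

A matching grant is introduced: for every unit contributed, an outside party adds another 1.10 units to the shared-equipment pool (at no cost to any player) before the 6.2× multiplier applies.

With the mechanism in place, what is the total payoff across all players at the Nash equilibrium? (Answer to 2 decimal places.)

With the mechanism, a contributed unit returns 6.2 × 2.10 / 10 = 1.3020 per unit of net cost to the contributor — now above 1 — so contributing fully is weakly dominant for every player.
At the Nash equilibrium everyone contributes 39. Group total payoff = 6.2 × 2.10 × 390 = 5077.80.

5077.80 hours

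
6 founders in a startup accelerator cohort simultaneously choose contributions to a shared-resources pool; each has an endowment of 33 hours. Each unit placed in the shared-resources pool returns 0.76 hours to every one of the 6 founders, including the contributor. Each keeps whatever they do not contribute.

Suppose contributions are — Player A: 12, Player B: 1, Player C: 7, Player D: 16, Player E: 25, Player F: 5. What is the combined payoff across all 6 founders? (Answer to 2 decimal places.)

432.96 hours

Total contributed: 12 + 1 + 7 + 16 + 25 + 5 = 66; total kept: 6 × 33 − 66 = 132.
The shared-resources pool pays out 0.76 × 6 × 66 = 300.96 in aggregate.
Group total = 132 + 300.96 = 432.96.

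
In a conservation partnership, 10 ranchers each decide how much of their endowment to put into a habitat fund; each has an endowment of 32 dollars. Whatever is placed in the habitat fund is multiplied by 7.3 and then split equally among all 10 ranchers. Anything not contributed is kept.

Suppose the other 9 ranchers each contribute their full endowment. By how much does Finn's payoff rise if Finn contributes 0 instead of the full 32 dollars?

Switching from a contribution of 32 to 0 lets Finn keep an extra 32 dollars, but lowers the habitat fund by 32, which costs Finn their own share of that drop: 7.3/10 × 32 = 23.36.
Net gain = 32 − 23.36 = 8.64. The private return per contributed unit (0.7300) is below 1, so free-riding is indeed the best response regardless of what the others do.

8.64 dollars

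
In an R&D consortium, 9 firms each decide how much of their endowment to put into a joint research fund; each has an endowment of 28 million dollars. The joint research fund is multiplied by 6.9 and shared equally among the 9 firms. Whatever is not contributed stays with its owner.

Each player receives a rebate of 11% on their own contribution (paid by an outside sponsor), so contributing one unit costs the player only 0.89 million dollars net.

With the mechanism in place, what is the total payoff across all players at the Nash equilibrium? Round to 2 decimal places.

With the mechanism, a contributed unit returns (6.9/9) / 0.89 = 0.8614 per unit of net cost — still below 1 — so contributing 0 remains dominant for every player.
Everyone keeps their endowment and the group total is 9 × 28 = 252.

252.00 million dollars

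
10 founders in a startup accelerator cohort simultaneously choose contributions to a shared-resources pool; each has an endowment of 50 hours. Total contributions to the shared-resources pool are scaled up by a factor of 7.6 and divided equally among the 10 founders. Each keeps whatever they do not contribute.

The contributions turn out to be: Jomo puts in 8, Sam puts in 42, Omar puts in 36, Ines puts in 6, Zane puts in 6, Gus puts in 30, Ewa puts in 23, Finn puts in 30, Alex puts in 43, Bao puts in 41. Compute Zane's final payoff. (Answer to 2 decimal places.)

245.40 hours

Total contributed: 8 + 42 + 36 + 6 + 6 + 30 + 23 + 30 + 43 + 41 = 265.
Each receives 7.6 × 265 / 10 = 201.40 from the shared-resources pool.
Zane keeps 50 − 6 = 44, so Zane's payoff is 44 + 201.40 = 245.40.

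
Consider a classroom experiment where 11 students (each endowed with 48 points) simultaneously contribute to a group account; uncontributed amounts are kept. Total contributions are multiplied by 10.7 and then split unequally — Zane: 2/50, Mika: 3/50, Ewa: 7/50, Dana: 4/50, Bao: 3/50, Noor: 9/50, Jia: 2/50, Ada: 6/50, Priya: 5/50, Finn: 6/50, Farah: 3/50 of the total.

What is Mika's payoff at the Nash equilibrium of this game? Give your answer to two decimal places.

Player j's private return per contributed unit is 10.7 × (j's share). Contributing is weakly dominant for j when that share is at least 1/10.7 = 0.0935, and contributing 0 is dominant otherwise.
Ewa, Noor, Ada, Priya and Finn clear that bar, contributing 48 each; the remaining 6 contribute 0. Total contributed: 240.
Mika keeps 48 and receives 10.7 × 240 × 3/50 = 154.08 from the group account, for a payoff of 202.08.

202.08 points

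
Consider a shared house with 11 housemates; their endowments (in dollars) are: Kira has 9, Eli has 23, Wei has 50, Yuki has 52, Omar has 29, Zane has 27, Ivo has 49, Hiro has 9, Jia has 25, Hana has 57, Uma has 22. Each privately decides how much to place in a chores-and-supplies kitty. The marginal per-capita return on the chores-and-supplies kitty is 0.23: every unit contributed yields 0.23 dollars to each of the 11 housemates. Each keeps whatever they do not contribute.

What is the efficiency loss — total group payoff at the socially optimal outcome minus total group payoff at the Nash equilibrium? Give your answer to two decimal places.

The private return per contributed unit is 0.23 < 1 for everyone, so the Nash equilibrium is zero contribution and the group total is Σ E_j = 9 + 23 + 50 + 52 + 29 + 27 + 49 + 9 + 25 + 57 + 22 = 352.
Each contributed unit returns 2.530 to the group, so the social optimum is full contribution by everyone: group total = 2.530 × 352 = 890.56.
Efficiency loss = (2.530 − 1) × 352 = 538.56.

538.56 dollars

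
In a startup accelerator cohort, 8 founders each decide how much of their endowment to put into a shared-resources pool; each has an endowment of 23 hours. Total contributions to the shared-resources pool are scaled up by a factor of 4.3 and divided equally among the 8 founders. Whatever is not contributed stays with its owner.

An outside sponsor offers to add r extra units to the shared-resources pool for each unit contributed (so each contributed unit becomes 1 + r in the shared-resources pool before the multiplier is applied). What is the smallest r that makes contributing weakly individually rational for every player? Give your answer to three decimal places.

With matching at rate r, one contributed unit becomes (1 + r) in the shared-resources pool and returns 4.3 × (1 + r) / 8 to the contributor.
Setting this equal to 1: 1 + r = 8/4.3 = 1.8605.
So the minimum matching rate is r = 1.8605 − 1 = 0.860.

0.860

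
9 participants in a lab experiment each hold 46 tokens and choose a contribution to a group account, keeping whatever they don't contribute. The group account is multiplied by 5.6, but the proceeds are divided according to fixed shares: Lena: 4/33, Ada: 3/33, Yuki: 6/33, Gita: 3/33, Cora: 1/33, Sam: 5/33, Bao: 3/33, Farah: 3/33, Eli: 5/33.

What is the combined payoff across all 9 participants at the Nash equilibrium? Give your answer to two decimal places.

Player j's private return per contributed unit is 5.6 × (j's share). Contributing is weakly dominant for j when that share is at least 1/5.6 = 0.1786, and contributing 0 is dominant otherwise.
Yuki alone (share 6/33) is above the threshold, contributing 46; the remaining 8 contribute 0. Total contributed: 46.
The group account pays out 5.6 × 46 = 257.60 in total (split across the unequal shares, but the aggregate is all that matters for the group sum).
The 8 free-riders keep 46 each, adding 368. Group total = 368 + 257.60 = 625.60.

625.60 tokens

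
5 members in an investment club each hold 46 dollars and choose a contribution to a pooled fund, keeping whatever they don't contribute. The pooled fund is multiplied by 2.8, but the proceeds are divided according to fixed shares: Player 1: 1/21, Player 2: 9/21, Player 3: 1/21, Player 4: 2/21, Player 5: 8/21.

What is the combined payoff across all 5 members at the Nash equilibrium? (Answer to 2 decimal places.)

Player j's private return per contributed unit is 2.8 × (j's share). Contributing is weakly dominant for j when that share is at least 1/2.8 = 0.3571, and contributing 0 is dominant otherwise.
The shares above 0.3571 belong to Player 2 and Player 5, contributing 46 each; the remaining 3 contribute 0. Total contributed: 92.
The pooled fund pays out 2.8 × 92 = 257.60 in total (split across the unequal shares, but the aggregate is all that matters for the group sum).
The 3 free-riders keep 46 each, adding 138. Group total = 138 + 257.60 = 395.60.

395.60 dollars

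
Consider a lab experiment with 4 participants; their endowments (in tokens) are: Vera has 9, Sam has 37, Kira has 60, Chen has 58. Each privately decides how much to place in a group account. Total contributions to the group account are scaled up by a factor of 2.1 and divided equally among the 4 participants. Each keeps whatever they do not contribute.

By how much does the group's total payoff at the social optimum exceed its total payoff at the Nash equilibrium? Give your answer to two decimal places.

The private return per contributed unit is 2.1/4 = 0.5250 < 1 for every player regardless of endowment, so the Nash equilibrium is zero contribution and the group total is Σ E_j = 9 + 37 + 60 + 58 = 164.
Each contributed unit returns 2.100 to the group, so the social optimum is full contribution by everyone: group total = 2.100 × 164 = 344.40.
Efficiency loss = (2.100 − 1) × 164 = 180.40.

180.40 tokens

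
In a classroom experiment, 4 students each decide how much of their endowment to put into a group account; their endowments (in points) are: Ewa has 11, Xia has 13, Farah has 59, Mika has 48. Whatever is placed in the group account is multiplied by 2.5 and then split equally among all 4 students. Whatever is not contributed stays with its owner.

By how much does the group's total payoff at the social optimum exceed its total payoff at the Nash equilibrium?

196.50 points

The private return per contributed unit is 2.5/4 = 0.6250 < 1 for every player regardless of endowment, so the Nash equilibrium is zero contribution and the group total is Σ E_j = 11 + 13 + 59 + 48 = 131.
Each contributed unit returns 2.500 to the group, so the social optimum is full contribution by everyone: group total = 2.500 × 131 = 327.50.
Efficiency loss = (2.500 − 1) × 131 = 196.50.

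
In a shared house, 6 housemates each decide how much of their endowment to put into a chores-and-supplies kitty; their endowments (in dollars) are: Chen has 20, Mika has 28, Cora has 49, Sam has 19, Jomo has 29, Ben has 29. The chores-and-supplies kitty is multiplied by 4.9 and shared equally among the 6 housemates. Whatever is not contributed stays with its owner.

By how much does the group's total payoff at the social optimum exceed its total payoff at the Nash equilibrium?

678.60 dollars

The private return per contributed unit is 4.9/6 = 0.8167 < 1 for every player regardless of endowment, so the Nash equilibrium is zero contribution and the group total is Σ E_j = 20 + 28 + 49 + 19 + 29 + 29 = 174.
Each contributed unit returns 4.900 to the group, so the social optimum is full contribution by everyone: group total = 4.900 × 174 = 852.60.
Efficiency loss = (4.900 − 1) × 174 = 678.60.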